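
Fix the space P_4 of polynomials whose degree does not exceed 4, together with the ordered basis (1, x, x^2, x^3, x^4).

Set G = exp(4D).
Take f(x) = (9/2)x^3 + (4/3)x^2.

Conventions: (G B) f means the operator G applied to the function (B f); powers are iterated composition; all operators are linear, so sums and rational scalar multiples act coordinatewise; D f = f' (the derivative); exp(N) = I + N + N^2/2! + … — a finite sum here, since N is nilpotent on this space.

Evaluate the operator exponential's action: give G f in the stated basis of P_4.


g(x) = (9/2)x^3 + (166/3)x^2 + (680/3)x + 928/3

order-1 term: 54x^2 + (32/3)x
order-2 term: 216x + 64/3
order-3 term: 288
the series for exp(4D) f terminates at order 3
exp(4D) f = (9/2)x^3 + (166/3)x^2 + (680/3)x + 928/3


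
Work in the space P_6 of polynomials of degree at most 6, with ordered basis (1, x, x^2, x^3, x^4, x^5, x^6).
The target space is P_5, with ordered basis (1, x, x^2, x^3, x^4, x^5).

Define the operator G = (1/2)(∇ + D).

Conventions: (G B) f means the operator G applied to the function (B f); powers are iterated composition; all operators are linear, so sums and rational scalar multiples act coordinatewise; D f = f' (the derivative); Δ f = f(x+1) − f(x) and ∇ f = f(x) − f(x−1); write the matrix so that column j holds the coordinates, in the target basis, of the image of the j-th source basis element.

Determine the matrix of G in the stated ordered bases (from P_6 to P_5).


the matrix is [[0, 1, -1/2, 1/2, -1/2, 1/2, -1/2]; [0, 0, 2, -3/2, 2, -5/2, 3]; [0, 0, 0, 3, -3, 5, -15/2]; [0, 0, 0, 0, 4, -5, 10]; [0, 0, 0, 0, 0, 5, -15/2]; [0, 0, 0, 0, 0, 0, 6]] (rows listed top to bottom)

image of 1: 0
image of x: 1
image of x^2: 2x - 1/2
image of x^3: 3x^2 - (3/2)x + 1/2
image of x^4: 4x^3 - 3x^2 + 2x - 1/2
image of x^5: 5x^4 - 5x^3 + 5x^2 - (5/2)x + 1/2
image of x^6: 6x^5 - (15/2)x^4 + 10x^3 - (15/2)x^2 + 3x - 1/2
each image's coordinates form column j of the matrix


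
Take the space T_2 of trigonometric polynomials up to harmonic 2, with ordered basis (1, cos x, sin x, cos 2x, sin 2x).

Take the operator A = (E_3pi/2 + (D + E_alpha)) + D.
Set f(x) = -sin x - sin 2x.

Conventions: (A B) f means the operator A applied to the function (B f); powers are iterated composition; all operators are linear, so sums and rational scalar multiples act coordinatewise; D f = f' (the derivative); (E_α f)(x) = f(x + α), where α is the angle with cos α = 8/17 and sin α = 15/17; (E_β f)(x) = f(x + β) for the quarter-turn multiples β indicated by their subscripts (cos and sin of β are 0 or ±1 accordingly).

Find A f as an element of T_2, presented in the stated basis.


the image equals g(x) = -(32/17)cos x - (8/17)sin x - (1396/289)cos 2x + (450/289)sin 2x

E_3pi/2 f = cos x + sin 2x
D f = -cos x - 2cos 2x
E_alpha f = -(15/17)cos x - (8/17)sin x - (240/289)cos 2x + (161/289)sin 2x
(D + E_alpha) f = -(32/17)cos x - (8/17)sin x - (818/289)cos 2x + (161/289)sin 2x
(E_3pi/2 + (D + E_alpha)) f = -(15/17)cos x - (8/17)sin x - (818/289)cos 2x + (450/289)sin 2x
D f = -cos x - 2cos 2x
((E_3pi/2 + (D + E_alpha)) + D) f = -(32/17)cos x - (8/17)sin x - (1396/289)cos 2x + (450/289)sin 2x


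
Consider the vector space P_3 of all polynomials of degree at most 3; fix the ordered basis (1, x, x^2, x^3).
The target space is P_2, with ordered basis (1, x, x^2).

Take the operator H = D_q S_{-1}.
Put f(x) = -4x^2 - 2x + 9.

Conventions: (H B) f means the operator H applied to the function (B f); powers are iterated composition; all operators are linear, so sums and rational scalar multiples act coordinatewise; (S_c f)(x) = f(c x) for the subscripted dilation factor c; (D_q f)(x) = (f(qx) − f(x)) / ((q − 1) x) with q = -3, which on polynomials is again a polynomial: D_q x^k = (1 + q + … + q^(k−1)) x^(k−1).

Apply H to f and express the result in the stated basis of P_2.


the result is g(x) = 8x + 2

S_{-1} f = -4x^2 + 2x + 9
D_q S_{-1} f = 8x + 2


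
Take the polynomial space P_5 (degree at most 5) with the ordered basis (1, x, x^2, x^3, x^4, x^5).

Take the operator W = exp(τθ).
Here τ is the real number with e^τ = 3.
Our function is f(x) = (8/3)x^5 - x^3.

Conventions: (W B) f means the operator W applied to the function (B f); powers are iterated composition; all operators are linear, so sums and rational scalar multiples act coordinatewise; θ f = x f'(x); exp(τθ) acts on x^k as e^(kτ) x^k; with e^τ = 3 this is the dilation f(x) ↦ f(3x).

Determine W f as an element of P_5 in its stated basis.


g(x) = 648x^5 - 27x^3

exp(τθ) x^k = e^(kτ) x^k; with e^τ = 3 this sends x^k to 3^k x^k
x^3 ↦ 27 x^3
x^5 ↦ 243 x^5
applying this coordinatewise to f: exp(τθ) f = 648x^5 - 27x^3


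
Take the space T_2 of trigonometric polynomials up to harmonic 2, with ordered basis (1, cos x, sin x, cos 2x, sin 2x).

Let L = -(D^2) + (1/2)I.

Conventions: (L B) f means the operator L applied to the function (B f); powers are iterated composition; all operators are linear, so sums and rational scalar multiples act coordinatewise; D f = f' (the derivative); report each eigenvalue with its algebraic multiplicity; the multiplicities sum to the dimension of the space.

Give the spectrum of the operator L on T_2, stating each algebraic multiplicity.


image of 1: 1/2
image of cos x: (3/2)cos x
image of sin x: (3/2)sin x
image of cos 2x: (9/2)cos 2x
image of sin 2x: (9/2)sin 2x
the matrix is diagonal; its diagonal is (1/2, 3/2, 3/2, 9/2, 9/2)
for a triangular matrix the eigenvalues are the diagonal entries, with algebraic multiplicity their repetition count

λ = 1/2 (multiplicity 1), λ = 3/2 (multiplicity 2), λ = 9/2 (multiplicity 2)


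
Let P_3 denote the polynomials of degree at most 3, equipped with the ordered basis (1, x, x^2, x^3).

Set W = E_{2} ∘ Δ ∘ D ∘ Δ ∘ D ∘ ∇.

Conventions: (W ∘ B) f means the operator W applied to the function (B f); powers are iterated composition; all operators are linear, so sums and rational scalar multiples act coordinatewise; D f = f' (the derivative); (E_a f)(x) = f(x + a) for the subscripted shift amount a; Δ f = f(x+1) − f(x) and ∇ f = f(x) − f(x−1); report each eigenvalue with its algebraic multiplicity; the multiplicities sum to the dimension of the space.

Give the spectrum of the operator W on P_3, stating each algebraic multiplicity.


λ = 0 (multiplicity 4)

image of 1: 0
image of x: 0
image of x^2: 0
image of x^3: 0
the matrix is upper triangular; its diagonal is (0, 0, 0, 0)
for a triangular matrix the eigenvalues are the diagonal entries, with algebraic multiplicity their repetition count


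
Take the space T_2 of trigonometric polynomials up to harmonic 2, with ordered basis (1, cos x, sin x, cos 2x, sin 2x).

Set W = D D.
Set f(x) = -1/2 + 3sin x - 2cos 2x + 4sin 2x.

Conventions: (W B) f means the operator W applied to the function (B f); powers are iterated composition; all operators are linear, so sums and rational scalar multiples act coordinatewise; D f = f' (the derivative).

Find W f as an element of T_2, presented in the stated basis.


D f = 3cos x + 8cos 2x + 4sin 2x
D D f = -3sin x + 8cos 2x - 16sin 2x

the result is g(x) = -3sin x + 8cos 2x - 16sin 2x


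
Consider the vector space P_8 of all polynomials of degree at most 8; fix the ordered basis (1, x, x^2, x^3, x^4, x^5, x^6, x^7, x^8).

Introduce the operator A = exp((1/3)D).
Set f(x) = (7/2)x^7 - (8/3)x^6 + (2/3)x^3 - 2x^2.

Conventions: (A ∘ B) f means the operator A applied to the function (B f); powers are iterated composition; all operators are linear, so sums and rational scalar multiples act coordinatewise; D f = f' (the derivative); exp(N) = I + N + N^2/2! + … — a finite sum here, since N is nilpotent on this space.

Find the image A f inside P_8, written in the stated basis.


the result is g(x) = (7/2)x^7 + (11/2)x^6 + (17/6)x^5 + (5/54)x^4 + (11/54)x^3 - (247/162)x^2 - (1667/1458)x - 97/486

order-1 term: (49/6)x^6 - (16/3)x^5 + (2/3)x^2 - (4/3)x
order-2 term: (49/6)x^5 - (40/9)x^4 + (2/9)x - 2/9
order-3 term: (245/54)x^4 - (160/81)x^3 + 2/81
order-4 term: (245/162)x^3 - (40/81)x^2
order-5 term: (49/162)x^2 - (16/243)x
order-6 term: (49/1458)x - 8/2187
order-7 term: 7/4374
the series for exp((1/3)D) f terminates at order 7
exp((1/3)D) f = (7/2)x^7 + (11/2)x^6 + (17/6)x^5 + (5/54)x^4 + (11/54)x^3 - (247/162)x^2 - (1667/1458)x - 97/486


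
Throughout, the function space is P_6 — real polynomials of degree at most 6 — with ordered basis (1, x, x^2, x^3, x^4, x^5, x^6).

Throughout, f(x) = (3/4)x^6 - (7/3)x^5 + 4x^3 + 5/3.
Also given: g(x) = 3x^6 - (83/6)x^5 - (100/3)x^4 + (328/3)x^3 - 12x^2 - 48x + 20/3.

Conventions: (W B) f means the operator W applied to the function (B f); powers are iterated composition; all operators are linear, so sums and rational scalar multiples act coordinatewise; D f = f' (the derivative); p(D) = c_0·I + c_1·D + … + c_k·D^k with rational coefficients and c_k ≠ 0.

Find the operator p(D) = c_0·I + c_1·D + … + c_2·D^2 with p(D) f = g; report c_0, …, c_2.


D^0 f = (3/4)x^6 - (7/3)x^5 + 4x^3 + 5/3
D^1 f = (9/2)x^5 - (35/3)x^4 + 12x^2
D^2 f = (45/2)x^4 - (140/3)x^3 + 24x
matching coefficients of g against c_0 f + c_1 Df + … from the top degree down determines the c_i
solution: c_0 = 4, c_1 = -1, c_2 = -2

c_0 = 4, c_1 = -1, c_2 = -2


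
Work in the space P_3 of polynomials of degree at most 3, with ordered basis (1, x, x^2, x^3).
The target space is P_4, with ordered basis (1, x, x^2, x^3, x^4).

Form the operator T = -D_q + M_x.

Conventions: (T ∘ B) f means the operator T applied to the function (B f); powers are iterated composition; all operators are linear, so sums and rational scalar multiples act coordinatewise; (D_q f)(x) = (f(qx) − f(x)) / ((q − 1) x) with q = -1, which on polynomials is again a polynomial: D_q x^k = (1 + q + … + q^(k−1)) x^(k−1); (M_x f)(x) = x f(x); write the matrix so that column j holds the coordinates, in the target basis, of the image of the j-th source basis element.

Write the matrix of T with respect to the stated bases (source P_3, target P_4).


the matrix is [[0, -1, 0, 0]; [1, 0, 0, 0]; [0, 1, 0, -1]; [0, 0, 1, 0]; [0, 0, 0, 1]] (rows listed top to bottom)

image of 1: x
image of x: x^2 - 1
image of x^2: x^3
image of x^3: x^4 - x^2
each image's coordinates form column j of the matrix


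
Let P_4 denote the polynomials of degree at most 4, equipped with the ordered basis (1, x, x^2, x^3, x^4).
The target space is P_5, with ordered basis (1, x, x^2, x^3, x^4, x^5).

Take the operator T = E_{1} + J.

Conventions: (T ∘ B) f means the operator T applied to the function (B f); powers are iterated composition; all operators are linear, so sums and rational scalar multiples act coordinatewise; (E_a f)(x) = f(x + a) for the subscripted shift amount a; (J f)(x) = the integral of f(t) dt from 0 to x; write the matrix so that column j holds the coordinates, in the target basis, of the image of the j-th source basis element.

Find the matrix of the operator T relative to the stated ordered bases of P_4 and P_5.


image of 1: x + 1
image of x: (1/2)x^2 + x + 1
image of x^2: (1/3)x^3 + x^2 + 2x + 1
image of x^3: (1/4)x^4 + x^3 + 3x^2 + 3x + 1
image of x^4: (1/5)x^5 + x^4 + 4x^3 + 6x^2 + 4x + 1
each image's coordinates form column j of the matrix

the matrix is [[1, 1, 1, 1, 1]; [1, 1, 2, 3, 4]; [0, 1/2, 1, 3, 6]; [0, 0, 1/3, 1, 4]; [0, 0, 0, 1/4, 1]; [0, 0, 0, 0, 1/5]] (rows listed top to bottom)


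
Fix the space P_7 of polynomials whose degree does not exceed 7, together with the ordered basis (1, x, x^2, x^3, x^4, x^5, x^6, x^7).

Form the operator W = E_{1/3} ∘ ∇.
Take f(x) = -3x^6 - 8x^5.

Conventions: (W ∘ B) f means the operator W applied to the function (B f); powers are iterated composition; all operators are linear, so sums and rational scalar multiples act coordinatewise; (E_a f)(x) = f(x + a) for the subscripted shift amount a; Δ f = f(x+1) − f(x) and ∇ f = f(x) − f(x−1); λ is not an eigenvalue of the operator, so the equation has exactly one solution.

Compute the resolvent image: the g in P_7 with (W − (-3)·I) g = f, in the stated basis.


g(x) = -x^6 - (2/3)x^5 - (5/9)x^4 + (20/9)x^3 - (25/9)x^2 + (706/243)x - 1135/729

write g with unknown coordinates in the stated basis and equate coefficients in (W − (-3)·I) g = f
solving from the highest basis element down gives g = -x^6 - (2/3)x^5 - (5/9)x^4 + (20/9)x^3 - (25/9)x^2 + (706/243)x - 1135/729
check: W g = -6x^5 + (5/3)x^4 - (20/3)x^3 + (25/3)x^2 - (706/81)x + 1135/243
so W g − (-3)·g = -3x^6 - 8x^5 = f ✓


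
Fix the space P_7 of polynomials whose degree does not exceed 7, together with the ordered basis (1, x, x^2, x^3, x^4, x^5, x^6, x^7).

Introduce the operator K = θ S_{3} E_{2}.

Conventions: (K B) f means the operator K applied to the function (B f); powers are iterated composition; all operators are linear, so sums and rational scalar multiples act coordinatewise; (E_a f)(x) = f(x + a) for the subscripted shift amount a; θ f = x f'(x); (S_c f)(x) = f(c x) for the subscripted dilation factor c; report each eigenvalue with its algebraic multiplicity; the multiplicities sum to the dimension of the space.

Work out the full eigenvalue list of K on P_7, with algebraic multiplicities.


λ = 0 (multiplicity 1), λ = 3 (multiplicity 1), λ = 18 (multiplicity 1), λ = 81 (multiplicity 1), λ = 324 (multiplicity 1), λ = 1215 (multiplicity 1), λ = 4374 (multiplicity 1), λ = 15309 (multiplicity 1)

image of 1: 0
image of x: 3x
image of x^2: 18x^2 + 12x
image of x^3: 81x^3 + 108x^2 + 36x
image of x^4: 324x^4 + 648x^3 + 432x^2 + 96x
image of x^5: 1215x^5 + 3240x^4 + 3240x^3 + 1440x^2 + 240x
image of x^6: 4374x^6 + 14580x^5 + 19440x^4 + 12960x^3 + 4320x^2 + 576x
image of x^7: 15309x^7 + 61236x^6 + 102060x^5 + 90720x^4 + 45360x^3 + 12096x^2 + 1344x
the matrix is upper triangular; its diagonal is (0, 3, 18, 81, 324, 1215, 4374, 15309)
for a triangular matrix the eigenvalues are the diagonal entries, with algebraic multiplicity their repetition count


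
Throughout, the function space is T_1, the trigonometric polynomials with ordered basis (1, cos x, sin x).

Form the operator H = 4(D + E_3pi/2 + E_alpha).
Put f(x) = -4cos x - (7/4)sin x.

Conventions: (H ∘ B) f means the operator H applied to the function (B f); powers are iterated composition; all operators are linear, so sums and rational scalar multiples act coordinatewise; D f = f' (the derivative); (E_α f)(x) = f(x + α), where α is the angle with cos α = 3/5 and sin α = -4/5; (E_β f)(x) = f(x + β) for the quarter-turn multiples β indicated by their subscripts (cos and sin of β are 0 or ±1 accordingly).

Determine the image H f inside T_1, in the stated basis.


D f = -(7/4)cos x + 4sin x
E_3pi/2 f = (7/4)cos x - 4sin x
E_alpha f = -cos x - (17/4)sin x
(D + E_3pi/2 + E_alpha) f = -cos x - (17/4)sin x
(4(D + E_3pi/2 + E_alpha)) f = -4cos x - 17sin x

the image equals g(x) = -4cos x - 17sin x


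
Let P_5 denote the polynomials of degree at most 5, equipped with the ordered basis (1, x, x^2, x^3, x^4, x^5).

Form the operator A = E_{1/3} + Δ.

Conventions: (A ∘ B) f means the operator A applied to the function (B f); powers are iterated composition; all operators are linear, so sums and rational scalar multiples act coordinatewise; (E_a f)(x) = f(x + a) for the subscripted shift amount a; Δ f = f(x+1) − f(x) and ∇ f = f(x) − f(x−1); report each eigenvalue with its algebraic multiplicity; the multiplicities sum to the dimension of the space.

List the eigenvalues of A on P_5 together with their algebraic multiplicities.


image of 1: 1
image of x: x + 4/3
image of x^2: x^2 + (8/3)x + 10/9
image of x^3: x^3 + 4x^2 + (10/3)x + 28/27
image of x^4: x^4 + (16/3)x^3 + (20/3)x^2 + (112/27)x + 82/81
image of x^5: x^5 + (20/3)x^4 + (100/9)x^3 + (280/27)x^2 + (410/81)x + 244/243
the matrix is upper triangular; its diagonal is (1, 1, 1, 1, 1, 1)
for a triangular matrix the eigenvalues are the diagonal entries, with algebraic multiplicity their repetition count

λ = 1 (multiplicity 6)


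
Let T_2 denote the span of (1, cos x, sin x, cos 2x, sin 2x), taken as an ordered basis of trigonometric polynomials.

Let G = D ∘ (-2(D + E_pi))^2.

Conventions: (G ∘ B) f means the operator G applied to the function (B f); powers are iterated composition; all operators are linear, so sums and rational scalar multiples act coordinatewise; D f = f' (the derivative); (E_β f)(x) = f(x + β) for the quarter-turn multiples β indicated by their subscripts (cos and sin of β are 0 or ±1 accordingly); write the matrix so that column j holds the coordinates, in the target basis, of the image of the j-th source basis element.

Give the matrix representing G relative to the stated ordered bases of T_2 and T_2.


the matrix is [[0, 0, 0, 0, 0]; [0, 8, 0, 0, 0]; [0, 0, 8, 0, 0]; [0, 0, 0, -32, -24]; [0, 0, 0, 24, -32]] (rows listed top to bottom)

image of 1: 0
image of cos x: 8cos x
image of sin x: 8sin x
image of cos 2x: -32cos 2x + 24sin 2x
image of sin 2x: -24cos 2x - 32sin 2x
each image's coordinates form column j of the matrix


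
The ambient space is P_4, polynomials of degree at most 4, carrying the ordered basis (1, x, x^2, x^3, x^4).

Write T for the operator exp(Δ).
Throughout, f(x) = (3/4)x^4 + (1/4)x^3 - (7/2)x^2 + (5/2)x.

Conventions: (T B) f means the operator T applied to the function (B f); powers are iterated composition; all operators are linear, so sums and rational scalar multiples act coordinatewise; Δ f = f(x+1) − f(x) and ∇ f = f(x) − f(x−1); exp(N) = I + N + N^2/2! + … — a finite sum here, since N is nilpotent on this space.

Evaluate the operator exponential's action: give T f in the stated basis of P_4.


g(x) = (3/4)x^4 + (13/4)x^3 + (25/4)x^2 + 12x + 8

order-1 term: 3x^3 + (21/4)x^2 - (13/4)x
order-2 term: (9/2)x^2 + (39/4)x + 5/2
order-3 term: 3x + 19/4
order-4 term: 3/4
the series for exp(Δ) f terminates at order 4
exp(Δ) f = (3/4)x^4 + (13/4)x^3 + (25/4)x^2 + 12x + 8


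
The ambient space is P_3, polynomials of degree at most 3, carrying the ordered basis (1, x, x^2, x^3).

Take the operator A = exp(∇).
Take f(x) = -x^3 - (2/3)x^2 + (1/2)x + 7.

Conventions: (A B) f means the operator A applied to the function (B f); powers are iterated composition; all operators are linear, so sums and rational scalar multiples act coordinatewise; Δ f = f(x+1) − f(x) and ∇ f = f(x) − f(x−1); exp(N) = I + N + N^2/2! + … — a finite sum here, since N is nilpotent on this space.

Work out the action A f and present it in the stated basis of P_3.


order-1 term: -3x^2 + (5/3)x + 1/6
order-2 term: -3x + 7/3
order-3 term: -1
the series for exp(∇) f terminates at order 3
exp(∇) f = -x^3 - (11/3)x^2 - (5/6)x + 17/2

the result is g(x) = -x^3 - (11/3)x^2 - (5/6)x + 17/2


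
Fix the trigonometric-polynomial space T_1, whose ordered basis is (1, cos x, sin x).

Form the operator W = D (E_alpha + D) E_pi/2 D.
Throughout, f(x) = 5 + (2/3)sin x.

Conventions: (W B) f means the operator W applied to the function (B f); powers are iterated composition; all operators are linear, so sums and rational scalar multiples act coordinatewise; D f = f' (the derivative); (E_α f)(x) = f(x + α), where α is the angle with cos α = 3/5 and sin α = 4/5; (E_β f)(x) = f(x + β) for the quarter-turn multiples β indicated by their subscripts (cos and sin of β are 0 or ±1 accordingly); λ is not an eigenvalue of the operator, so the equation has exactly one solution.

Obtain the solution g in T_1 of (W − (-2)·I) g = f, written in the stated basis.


write g with unknown coordinates in the stated basis and equate coefficients in (W − (-2)·I) g = f
solving from the highest basis element down gives g = 5/2 + (1/37)cos x + (19/111)sin x
check: W g = -(2/37)cos x + (12/37)sin x
so W g − (-2)·g = 5 + (2/3)sin x = f ✓

the image equals g(x) = 5/2 + (1/37)cos x + (19/111)sin x


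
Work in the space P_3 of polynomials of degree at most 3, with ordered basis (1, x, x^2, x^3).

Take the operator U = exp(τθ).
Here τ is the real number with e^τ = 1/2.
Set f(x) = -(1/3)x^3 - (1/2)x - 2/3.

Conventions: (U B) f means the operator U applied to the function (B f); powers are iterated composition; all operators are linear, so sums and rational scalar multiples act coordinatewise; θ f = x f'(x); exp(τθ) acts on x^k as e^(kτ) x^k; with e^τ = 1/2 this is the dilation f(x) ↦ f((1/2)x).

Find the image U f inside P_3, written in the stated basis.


exp(τθ) x^k = e^(kτ) x^k; with e^τ = 1/2 this sends x^k to (1/2)^k x^k
x ↦ 1/2 x
x^3 ↦ 1/8 x^3
applying this coordinatewise to f: exp(τθ) f = -(1/24)x^3 - (1/4)x - 2/3

g(x) = -(1/24)x^3 - (1/4)x - 2/3


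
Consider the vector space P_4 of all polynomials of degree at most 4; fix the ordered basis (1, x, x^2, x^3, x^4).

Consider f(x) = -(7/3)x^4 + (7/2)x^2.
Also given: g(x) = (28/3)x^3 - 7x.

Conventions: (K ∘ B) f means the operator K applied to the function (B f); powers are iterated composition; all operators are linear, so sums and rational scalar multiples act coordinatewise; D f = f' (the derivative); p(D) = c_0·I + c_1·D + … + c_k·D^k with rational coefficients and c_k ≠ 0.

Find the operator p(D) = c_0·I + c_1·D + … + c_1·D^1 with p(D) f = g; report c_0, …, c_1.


D^0 f = -(7/3)x^4 + (7/2)x^2
D^1 f = -(28/3)x^3 + 7x
matching coefficients of g against c_0 f + c_1 Df + … from the top degree down determines the c_i
solution: c_0 = 0, c_1 = -1

p(D) = -D, i.e. c_0 = 0, c_1 = -1


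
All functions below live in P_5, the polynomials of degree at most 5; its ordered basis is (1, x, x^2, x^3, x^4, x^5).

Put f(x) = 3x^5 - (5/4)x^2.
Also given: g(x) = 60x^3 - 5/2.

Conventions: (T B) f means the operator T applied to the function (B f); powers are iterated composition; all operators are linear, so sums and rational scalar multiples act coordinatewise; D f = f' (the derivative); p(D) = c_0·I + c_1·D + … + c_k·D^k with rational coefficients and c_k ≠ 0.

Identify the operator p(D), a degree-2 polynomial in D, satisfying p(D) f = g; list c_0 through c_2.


D^0 f = 3x^5 - (5/4)x^2
D^1 f = 15x^4 - (5/2)x
D^2 f = 60x^3 - 5/2
matching coefficients of g against c_0 f + c_1 Df + … from the top degree down determines the c_i
solution: c_0 = 0, c_1 = 0, c_2 = 1

p(D) = D^2, i.e. c_0 = 0, c_1 = 0, c_2 = 1


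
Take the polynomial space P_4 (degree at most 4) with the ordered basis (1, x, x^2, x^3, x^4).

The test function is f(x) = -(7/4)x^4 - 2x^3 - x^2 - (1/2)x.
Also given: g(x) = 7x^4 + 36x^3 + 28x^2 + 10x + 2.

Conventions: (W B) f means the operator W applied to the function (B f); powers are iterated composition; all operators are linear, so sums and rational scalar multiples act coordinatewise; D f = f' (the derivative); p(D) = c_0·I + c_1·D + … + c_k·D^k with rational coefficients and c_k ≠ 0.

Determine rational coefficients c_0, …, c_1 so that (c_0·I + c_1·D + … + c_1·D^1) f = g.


D^0 f = -(7/4)x^4 - 2x^3 - x^2 - (1/2)x
D^1 f = -7x^3 - 6x^2 - 2x - 1/2
matching coefficients of g against c_0 f + c_1 Df + … from the top degree down determines the c_i
solution: c_0 = -4, c_1 = -4

p(D) = -4·I − 4·D, i.e. c_0 = -4, c_1 = -4


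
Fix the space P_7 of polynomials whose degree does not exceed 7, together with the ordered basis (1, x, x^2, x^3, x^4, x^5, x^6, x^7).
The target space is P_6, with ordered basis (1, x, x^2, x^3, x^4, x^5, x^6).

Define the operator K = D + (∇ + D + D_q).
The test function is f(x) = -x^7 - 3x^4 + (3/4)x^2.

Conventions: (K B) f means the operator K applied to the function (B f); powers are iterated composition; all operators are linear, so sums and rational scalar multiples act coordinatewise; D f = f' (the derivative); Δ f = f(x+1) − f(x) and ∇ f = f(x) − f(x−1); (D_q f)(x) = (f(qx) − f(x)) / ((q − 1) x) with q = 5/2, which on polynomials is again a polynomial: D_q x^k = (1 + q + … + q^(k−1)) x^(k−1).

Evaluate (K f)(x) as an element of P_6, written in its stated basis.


the image equals g(x) = -(27343/64)x^6 + 21x^5 - 35x^4 - (617/8)x^3 - 3x^2 + (17/8)x + 5/4

D f = -7x^6 - 12x^3 + (3/2)x
∇ f = -7x^6 + 21x^5 - 35x^4 + 23x^3 - 3x^2 - (7/2)x + 5/4
D f = -7x^6 - 12x^3 + (3/2)x
D_q f = -(25999/64)x^6 - (609/8)x^3 + (21/8)x
(∇ + D + D_q) f = -(26895/64)x^6 + 21x^5 - 35x^4 - (521/8)x^3 - 3x^2 + (5/8)x + 5/4
(D + (∇ + D + D_q)) f = -(27343/64)x^6 + 21x^5 - 35x^4 - (617/8)x^3 - 3x^2 + (17/8)x + 5/4


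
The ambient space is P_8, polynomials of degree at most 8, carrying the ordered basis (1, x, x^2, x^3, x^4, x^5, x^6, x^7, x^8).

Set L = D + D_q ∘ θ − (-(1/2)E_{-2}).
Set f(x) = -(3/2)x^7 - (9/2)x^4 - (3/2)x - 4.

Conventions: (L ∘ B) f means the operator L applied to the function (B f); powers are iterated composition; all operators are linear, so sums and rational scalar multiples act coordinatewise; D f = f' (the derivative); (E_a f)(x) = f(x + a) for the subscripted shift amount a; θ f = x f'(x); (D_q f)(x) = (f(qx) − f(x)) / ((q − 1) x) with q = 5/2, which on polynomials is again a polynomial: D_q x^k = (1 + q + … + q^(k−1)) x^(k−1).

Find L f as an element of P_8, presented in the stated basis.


g(x) = -(3/4)x^7 - (545979/128)x^6 - 63x^5 + (831/4)x^4 - (3507/4)x^3 + 450x^2 - (1059/4)x + 113/2

D f = -(21/2)x^6 - 18x^3 - 3/2
θ f = -(21/2)x^7 - 18x^4 - (3/2)x
D_q θ f = -(545979/128)x^6 - (1827/4)x^3 - 3/2
E_{-2} f = -(3/2)x^7 + 21x^6 - 126x^5 + (831/2)x^4 - 804x^3 + 900x^2 - (1059/2)x + 119
(-(1/2)E_{-2}) f = (3/4)x^7 - (21/2)x^6 + 63x^5 - (831/4)x^4 + 402x^3 - 450x^2 + (1059/4)x - 119/2
(-(-(1/2)E_{-2})) f = -(3/4)x^7 + (21/2)x^6 - 63x^5 + (831/4)x^4 - 402x^3 + 450x^2 - (1059/4)x + 119/2
(D + D_q ∘ θ − (-(1/2)E_{-2})) f = -(3/4)x^7 - (545979/128)x^6 - 63x^5 + (831/4)x^4 - (3507/4)x^3 + 450x^2 - (1059/4)x + 113/2


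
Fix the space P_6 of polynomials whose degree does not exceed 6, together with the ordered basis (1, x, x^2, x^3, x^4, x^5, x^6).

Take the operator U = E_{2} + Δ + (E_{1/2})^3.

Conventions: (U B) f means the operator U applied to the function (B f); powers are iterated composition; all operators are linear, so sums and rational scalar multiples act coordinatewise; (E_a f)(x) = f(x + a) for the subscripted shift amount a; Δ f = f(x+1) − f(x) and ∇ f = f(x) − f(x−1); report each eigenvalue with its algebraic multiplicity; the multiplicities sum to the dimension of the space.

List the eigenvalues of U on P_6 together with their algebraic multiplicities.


image of 1: 2
image of x: 2x + 9/2
image of x^2: 2x^2 + 9x + 29/4
image of x^3: 2x^3 + (27/2)x^2 + (87/4)x + 99/8
image of x^4: 2x^4 + 18x^3 + (87/2)x^2 + (99/2)x + 353/16
image of x^5: 2x^5 + (45/2)x^4 + (145/2)x^3 + (495/4)x^2 + (1765/16)x + 1299/32
image of x^6: 2x^6 + 27x^5 + (435/4)x^4 + (495/2)x^3 + (5295/16)x^2 + (3897/16)x + 4889/64
the matrix is upper triangular; its diagonal is (2, 2, 2, 2, 2, 2, 2)
for a triangular matrix the eigenvalues are the diagonal entries, with algebraic multiplicity their repetition count

λ = 2 (multiplicity 7)


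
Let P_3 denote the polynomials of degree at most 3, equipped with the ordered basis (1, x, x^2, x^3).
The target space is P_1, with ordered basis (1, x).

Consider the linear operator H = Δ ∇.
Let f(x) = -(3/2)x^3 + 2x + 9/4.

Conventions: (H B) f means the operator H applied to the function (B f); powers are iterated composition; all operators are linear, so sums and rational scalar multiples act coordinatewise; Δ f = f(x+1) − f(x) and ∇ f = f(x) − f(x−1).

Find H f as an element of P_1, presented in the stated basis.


∇ f = -(9/2)x^2 + (9/2)x + 1/2
Δ ∇ f = -9x

the image equals g(x) = -9x


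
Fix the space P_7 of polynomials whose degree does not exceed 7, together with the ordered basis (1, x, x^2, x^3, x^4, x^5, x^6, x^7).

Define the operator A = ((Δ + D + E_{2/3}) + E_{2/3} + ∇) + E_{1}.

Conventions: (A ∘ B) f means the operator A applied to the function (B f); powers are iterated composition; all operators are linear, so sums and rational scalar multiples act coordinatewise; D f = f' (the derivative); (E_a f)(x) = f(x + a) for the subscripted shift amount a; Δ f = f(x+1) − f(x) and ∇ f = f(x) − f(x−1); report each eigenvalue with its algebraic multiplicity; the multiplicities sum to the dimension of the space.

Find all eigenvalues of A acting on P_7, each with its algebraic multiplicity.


λ = 3 (multiplicity 8)

image of 1: 3
image of x: 3x + 16/3
image of x^2: 3x^2 + (32/3)x + 17/9
image of x^3: 3x^3 + 16x^2 + (17/3)x + 97/27
image of x^4: 3x^4 + (64/3)x^3 + (34/3)x^2 + (388/27)x + 113/81
image of x^5: 3x^5 + (80/3)x^4 + (170/9)x^3 + (970/27)x^2 + (565/81)x + 793/243
image of x^6: 3x^6 + 32x^5 + (85/3)x^4 + (1940/27)x^3 + (565/27)x^2 + (1586/81)x + 857/729
image of x^7: 3x^7 + (112/3)x^6 + (119/3)x^5 + (3395/27)x^4 + (3955/81)x^3 + (5551/81)x^2 + (5999/729)x + 6817/2187
the matrix is upper triangular; its diagonal is (3, 3, 3, 3, 3, 3, 3, 3)
for a triangular matrix the eigenvalues are the diagonal entries, with algebraic multiplicity their repetition count


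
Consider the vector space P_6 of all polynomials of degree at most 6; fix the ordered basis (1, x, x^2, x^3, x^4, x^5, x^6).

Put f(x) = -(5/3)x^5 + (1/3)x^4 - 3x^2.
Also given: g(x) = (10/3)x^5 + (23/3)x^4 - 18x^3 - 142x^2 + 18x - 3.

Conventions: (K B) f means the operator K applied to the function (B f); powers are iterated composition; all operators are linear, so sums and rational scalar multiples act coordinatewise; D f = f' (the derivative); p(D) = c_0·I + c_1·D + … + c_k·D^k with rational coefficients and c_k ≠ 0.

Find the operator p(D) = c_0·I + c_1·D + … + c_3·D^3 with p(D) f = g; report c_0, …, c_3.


D^0 f = -(5/3)x^5 + (1/3)x^4 - 3x^2
D^1 f = -(25/3)x^4 + (4/3)x^3 - 6x
D^2 f = -(100/3)x^3 + 4x^2 - 6
D^3 f = -100x^2 + 8x
matching coefficients of g against c_0 f + c_1 Df + … from the top degree down determines the c_i
solution: c_0 = -2, c_1 = -1, c_2 = 1/2, c_3 = 3/2

c_0 = -2, c_1 = -1, c_2 = 1/2, c_3 = 3/2


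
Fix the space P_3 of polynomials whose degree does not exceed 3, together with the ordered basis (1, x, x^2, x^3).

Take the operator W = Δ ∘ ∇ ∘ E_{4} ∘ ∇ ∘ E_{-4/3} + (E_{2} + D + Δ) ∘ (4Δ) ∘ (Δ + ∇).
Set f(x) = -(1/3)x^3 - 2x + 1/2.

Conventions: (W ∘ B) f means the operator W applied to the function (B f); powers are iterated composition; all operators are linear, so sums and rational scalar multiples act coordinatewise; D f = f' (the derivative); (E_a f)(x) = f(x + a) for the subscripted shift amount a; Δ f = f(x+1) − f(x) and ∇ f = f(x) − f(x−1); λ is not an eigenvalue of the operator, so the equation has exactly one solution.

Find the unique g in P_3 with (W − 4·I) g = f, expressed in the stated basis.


write g with unknown coordinates in the stated basis and equate coefficients in (W − 4·I) g = f
solving from the highest basis element down gives g = (1/12)x^3 + (3/2)x + 9/2
check: W g = 4x + 37/2
so W g − 4·g = -(1/3)x^3 - 2x + 1/2 = f ✓

the result is g(x) = (1/12)x^3 + (3/2)x + 9/2


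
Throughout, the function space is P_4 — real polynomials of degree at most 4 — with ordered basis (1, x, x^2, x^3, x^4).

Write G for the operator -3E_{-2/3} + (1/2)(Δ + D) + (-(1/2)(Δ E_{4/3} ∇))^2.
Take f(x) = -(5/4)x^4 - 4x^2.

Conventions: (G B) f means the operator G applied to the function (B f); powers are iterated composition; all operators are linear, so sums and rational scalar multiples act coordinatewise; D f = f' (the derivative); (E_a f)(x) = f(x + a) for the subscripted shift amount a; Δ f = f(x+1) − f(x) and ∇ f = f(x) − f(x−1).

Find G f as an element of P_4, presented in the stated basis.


the result is g(x) = (15/4)x^4 - 15x^3 + (73/4)x^2 - (557/18)x - 875/216

E_{-2/3} f = -(5/4)x^4 + (10/3)x^3 - (22/3)x^2 + (184/27)x - 164/81
(-3E_{-2/3}) f = (15/4)x^4 - 10x^3 + 22x^2 - (184/9)x + 164/27
Δ f = -5x^3 - (15/2)x^2 - 13x - 21/4
D f = -5x^3 - 8x
(Δ + D) f = -10x^3 - (15/2)x^2 - 21x - 21/4
((1/2)(Δ + D)) f = -5x^3 - (15/4)x^2 - (21/2)x - 21/8
∇ f = -5x^3 + (15/2)x^2 - 13x + 21/4
E_{4/3} ∇ f = -5x^3 - (25/2)x^2 - (59/3)x - 1145/108
Δ E_{4/3} ∇ f = -15x^2 - 40x - 223/6
(-(1/2)(Δ E_{4/3} ∇)) f = (15/2)x^2 + 20x + 223/12
∇ (-(1/2)(Δ E_{4/3} ∇)) f = 15x + 25/2
E_{4/3} ∇ (-(1/2)(Δ E_{4/3} ∇)) f = 15x + 65/2
Δ E_{4/3} ∇ (-(1/2)(Δ E_{4/3} ∇)) f = 15
(-(1/2)(Δ E_{4/3} ∇)) (-(1/2)(Δ E_{4/3} ∇)) f = -15/2
(-3E_{-2/3} + (1/2)(Δ + D) + (-(1/2)(Δ E_{4/3} ∇))^2) f = (15/4)x^4 - 15x^3 + (73/4)x^2 - (557/18)x - 875/216


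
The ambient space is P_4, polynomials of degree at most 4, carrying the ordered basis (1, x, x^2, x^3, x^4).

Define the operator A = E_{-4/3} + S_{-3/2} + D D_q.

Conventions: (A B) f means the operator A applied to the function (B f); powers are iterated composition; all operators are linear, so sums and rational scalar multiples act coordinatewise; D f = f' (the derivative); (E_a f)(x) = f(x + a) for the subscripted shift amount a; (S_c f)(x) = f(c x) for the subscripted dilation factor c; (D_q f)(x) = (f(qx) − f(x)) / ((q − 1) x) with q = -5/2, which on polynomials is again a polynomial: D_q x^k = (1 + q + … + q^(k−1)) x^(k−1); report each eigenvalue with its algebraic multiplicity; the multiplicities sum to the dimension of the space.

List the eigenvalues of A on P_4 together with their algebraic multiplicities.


image of 1: 2
image of x: -(1/2)x - 4/3
image of x^2: (13/4)x^2 - (8/3)x + 5/18
image of x^3: -(19/8)x^3 - 4x^2 + (89/6)x - 64/27
image of x^4: (97/16)x^4 - (16/3)x^3 - (527/24)x^2 - (256/27)x + 256/81
the matrix is upper triangular; its diagonal is (2, -1/2, 13/4, -19/8, 97/16)
for a triangular matrix the eigenvalues are the diagonal entries, with algebraic multiplicity their repetition count

λ = -19/8 (multiplicity 1), λ = -1/2 (multiplicity 1), λ = 2 (multiplicity 1), λ = 13/4 (multiplicity 1), λ = 97/16 (multiplicity 1)


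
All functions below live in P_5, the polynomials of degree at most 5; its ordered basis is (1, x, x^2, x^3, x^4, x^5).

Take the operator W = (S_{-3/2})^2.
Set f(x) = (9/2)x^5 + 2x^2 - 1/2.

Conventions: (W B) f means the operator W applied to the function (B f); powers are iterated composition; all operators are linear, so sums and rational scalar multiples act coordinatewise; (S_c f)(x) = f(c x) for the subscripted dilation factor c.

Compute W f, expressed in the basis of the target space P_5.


S_{-3/2} f = -(2187/64)x^5 + (9/2)x^2 - 1/2
S_{-3/2} S_{-3/2} f = (531441/2048)x^5 + (81/8)x^2 - 1/2

g(x) = (531441/2048)x^5 + (81/8)x^2 - 1/2


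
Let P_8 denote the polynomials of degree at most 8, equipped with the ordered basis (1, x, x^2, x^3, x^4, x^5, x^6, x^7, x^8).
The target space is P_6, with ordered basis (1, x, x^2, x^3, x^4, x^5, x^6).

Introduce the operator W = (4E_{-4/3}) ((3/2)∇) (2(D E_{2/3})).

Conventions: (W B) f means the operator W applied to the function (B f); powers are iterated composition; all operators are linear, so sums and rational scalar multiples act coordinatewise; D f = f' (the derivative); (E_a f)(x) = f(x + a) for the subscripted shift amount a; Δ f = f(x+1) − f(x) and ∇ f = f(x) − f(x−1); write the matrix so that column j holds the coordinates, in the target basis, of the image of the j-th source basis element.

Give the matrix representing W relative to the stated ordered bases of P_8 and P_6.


image of 1: 0
image of x: 0
image of x^2: 24
image of x^3: 72x - 84
image of x^4: 144x^2 - 336x + 208
image of x^5: 240x^3 - 840x^2 + 1040x - 4060/9
image of x^6: 360x^4 - 1680x^3 + 3120x^2 - (8120/3)x + 8248/9
image of x^7: 504x^5 - 2940x^4 + 7280x^3 - (28420/3)x^2 + (57736/9)x - 48412/27
image of x^8: 672x^6 - 4704x^5 + 14560x^4 - (227360/9)x^3 + (230944/9)x^2 - (387296/27)x + 831968/243
each image's coordinates form column j of the matrix

the matrix is [[0, 0, 24, -84, 208, -4060/9, 8248/9, -48412/27, 831968/243]; [0, 0, 0, 72, -336, 1040, -8120/3, 57736/9, -387296/27]; [0, 0, 0, 0, 144, -840, 3120, -28420/3, 230944/9]; [0, 0, 0, 0, 0, 240, -1680, 7280, -227360/9]; [0, 0, 0, 0, 0, 0, 360, -2940, 14560]; [0, 0, 0, 0, 0, 0, 0, 504, -4704]; [0, 0, 0, 0, 0, 0, 0, 0, 672]] (rows listed top to bottom)


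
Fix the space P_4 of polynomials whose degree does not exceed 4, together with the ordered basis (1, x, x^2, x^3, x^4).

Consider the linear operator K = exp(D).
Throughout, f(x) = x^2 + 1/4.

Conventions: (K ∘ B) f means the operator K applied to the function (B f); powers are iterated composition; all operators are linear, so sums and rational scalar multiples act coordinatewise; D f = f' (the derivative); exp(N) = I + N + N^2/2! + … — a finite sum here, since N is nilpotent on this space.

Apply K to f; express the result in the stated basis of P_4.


order-1 term: 2x
order-2 term: 1
the series for exp(D) f terminates at order 2
exp(D) f = x^2 + 2x + 5/4

the image equals g(x) = x^2 + 2x + 5/4


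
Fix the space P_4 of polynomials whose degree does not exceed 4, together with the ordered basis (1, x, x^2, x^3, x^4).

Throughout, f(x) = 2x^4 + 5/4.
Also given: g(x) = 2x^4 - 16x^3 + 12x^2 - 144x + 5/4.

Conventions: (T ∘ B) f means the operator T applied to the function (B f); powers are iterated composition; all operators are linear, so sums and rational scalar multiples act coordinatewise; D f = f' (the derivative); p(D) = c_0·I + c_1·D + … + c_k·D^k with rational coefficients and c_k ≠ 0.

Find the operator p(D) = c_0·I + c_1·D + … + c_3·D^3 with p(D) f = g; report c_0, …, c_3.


p(D) = I − 2·D + (1/2)·D^2 − 3·D^3, i.e. c_0 = 1, c_1 = -2, c_2 = 1/2, c_3 = -3

D^0 f = 2x^4 + 5/4
D^1 f = 8x^3
D^2 f = 24x^2
D^3 f = 48x
matching coefficients of g against c_0 f + c_1 Df + … from the top degree down determines the c_i
solution: c_0 = 1, c_1 = -2, c_2 = 1/2, c_3 = -3


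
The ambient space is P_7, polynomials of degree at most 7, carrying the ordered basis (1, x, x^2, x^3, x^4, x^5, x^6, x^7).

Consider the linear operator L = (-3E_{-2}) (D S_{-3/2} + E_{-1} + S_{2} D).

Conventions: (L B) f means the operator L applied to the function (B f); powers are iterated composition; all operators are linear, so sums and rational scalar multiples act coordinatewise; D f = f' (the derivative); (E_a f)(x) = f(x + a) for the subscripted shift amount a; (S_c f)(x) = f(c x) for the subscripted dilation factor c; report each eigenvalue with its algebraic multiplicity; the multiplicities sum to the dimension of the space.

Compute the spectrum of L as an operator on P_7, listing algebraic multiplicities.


image of 1: -3
image of x: -3x + 21/2
image of x^2: -3x^2 - (15/2)x + 24
image of x^3: -3x^3 + (171/8)x^2 - (117/2)x + 117/2
image of x^4: -3x^4 - (483/4)x^3 + (1557/2)x^2 - 1557x + 1011
image of x^5: -3x^5 - (2595/32)x^4 + (2955/4)x^3 - (8865/4)x^2 + 2820x - 2577/2
image of x^6: -3x^6 - (23265/32)x^5 + (118485/16)x^4 - (118485/4)x^3 + (117675/2)x^2 - (116217/2)x + 22806
image of x^7: -3x^7 - (118041/128)x^6 + (360171/32)x^5 - (1800855/32)x^4 + (596505/4)x^3 - (1769103/8)x^2 + (347697/2)x - 112983/2
the matrix is upper triangular; its diagonal is (-3, -3, -3, -3, -3, -3, -3, -3)
for a triangular matrix the eigenvalues are the diagonal entries, with algebraic multiplicity their repetition count

λ = -3 (multiplicity 8)


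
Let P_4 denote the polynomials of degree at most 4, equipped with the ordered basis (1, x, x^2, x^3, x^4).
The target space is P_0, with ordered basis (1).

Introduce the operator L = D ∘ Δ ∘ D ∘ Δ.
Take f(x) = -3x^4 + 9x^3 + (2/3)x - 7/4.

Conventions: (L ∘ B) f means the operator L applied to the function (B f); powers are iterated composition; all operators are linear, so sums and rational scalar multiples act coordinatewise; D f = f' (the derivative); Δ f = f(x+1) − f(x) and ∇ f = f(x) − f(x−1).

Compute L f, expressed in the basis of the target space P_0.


the image equals g(x) = -72

Δ f = -12x^3 + 9x^2 + 15x + 20/3
D Δ f = -36x^2 + 18x + 15
Δ (D ∘ Δ) f = -72x - 18
D Δ (D ∘ Δ) f = -72


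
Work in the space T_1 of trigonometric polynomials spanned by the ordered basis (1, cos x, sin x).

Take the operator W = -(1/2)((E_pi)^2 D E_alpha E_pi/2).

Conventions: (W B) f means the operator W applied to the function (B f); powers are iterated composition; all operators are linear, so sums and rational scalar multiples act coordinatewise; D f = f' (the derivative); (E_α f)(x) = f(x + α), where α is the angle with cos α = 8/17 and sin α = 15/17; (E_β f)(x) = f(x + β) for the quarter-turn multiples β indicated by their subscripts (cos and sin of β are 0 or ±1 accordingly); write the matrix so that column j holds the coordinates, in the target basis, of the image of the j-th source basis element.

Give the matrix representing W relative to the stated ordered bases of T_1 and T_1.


the matrix is [[0, 0, 0]; [0, 4/17, 15/34]; [0, -15/34, 4/17]] (rows listed top to bottom)

image of 1: 0
image of cos x: (4/17)cos x - (15/34)sin x
image of sin x: (15/34)cos x + (4/17)sin x
each image's coordinates form column j of the matrix
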